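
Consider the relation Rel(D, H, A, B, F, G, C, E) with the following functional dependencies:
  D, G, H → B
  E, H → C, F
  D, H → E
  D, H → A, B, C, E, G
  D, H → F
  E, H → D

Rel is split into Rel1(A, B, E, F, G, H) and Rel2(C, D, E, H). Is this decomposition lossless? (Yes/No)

Yes

The shared attributes are {E, H} and {E, H}⁺ = {A, B, C, D, E, F, G, H}.
This includes all of Rel1, so the common attributes are a superkey of Rel1 — the join is lossless.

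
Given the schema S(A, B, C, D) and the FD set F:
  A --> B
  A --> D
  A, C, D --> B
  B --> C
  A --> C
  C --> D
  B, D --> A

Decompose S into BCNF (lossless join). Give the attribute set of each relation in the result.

{A, B, C}; {C, D}

Candidate keys of the original relation: {A}, {B}.
In {A, B, C, D}, {C} is not a superkey ({C}⁺ restricted to this set is {C, D}), so split on C --> D into {C, D} and {A, B, C}.
{C, D}: every determinant is a superkey — BCNF.
{A, B, C}: every determinant is a superkey — BCNF.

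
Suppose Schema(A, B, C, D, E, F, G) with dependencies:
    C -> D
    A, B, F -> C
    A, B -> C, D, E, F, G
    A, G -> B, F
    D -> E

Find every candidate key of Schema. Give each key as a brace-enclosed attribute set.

Attributes never on any right-hand side: {A} — every candidate key must contain it.
{A, B}⁺ = {A, B, C, D, E, F, G}, which is every attribute, so {A, B} is a candidate key.
{A, G}⁺ = {A, B, C, D, E, F, G}, which is every attribute, so {A, G} is a candidate key.
No proper subset of any of these is a key, and no other minimal superkey exists.

{A, B}, {A, G}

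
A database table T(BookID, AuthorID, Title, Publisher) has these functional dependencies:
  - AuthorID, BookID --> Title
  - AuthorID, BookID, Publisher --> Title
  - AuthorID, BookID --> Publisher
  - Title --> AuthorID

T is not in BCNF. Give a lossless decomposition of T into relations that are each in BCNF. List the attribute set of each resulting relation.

{AuthorID, Title}; {BookID, Publisher, Title}

Candidate keys of the original relation: {AuthorID, BookID}, {BookID, Title}.
{AuthorID, BookID, Publisher, Title}: {Title} determines {AuthorID, Title} here but is not a superkey — split on Title --> AuthorID, giving {AuthorID, Title} and {BookID, Publisher, Title}.
{AuthorID, Title}: every determinant is a superkey — BCNF.
{BookID, Publisher, Title}: every determinant is a superkey — BCNF.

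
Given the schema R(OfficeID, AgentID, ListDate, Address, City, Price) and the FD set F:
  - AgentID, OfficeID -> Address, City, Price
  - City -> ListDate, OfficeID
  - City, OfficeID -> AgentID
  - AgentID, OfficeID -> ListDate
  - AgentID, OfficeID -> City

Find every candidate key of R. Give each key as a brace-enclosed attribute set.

{AgentID, OfficeID}, {City}

{City} is a candidate key since {City}⁺ = {Address, AgentID, City, ListDate, OfficeID, Price} covers every attribute.
{AgentID, OfficeID} is a candidate key since {AgentID, OfficeID}⁺ = {Address, AgentID, City, ListDate, OfficeID, Price} covers every attribute.
These are minimal and exhaustive — every other superkey contains one of them.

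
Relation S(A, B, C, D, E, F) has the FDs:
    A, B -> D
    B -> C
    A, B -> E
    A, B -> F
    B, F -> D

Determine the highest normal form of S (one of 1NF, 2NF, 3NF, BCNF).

Candidate key: {A, B}. Prime attributes: {A, B}.
For B -> C we have {B}⁺ = {B, C}; {B} is not a superkey, so BCNF fails.
B -> C determines the non-prime attribute {C} from a non-superkey — 3NF is violated.
Since {B} ⊂ {A, B} and {B}⁺ ⊇ {C} with {C} non-prime, there is a partial dependency; 2NF fails.

1NF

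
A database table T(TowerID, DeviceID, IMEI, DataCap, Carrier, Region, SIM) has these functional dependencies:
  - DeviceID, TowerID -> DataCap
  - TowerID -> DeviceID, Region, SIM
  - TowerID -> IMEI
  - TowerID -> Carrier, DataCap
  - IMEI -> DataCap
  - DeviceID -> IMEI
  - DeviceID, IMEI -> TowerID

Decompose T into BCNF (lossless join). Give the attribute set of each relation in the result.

{Carrier, DeviceID, IMEI, Region, SIM, TowerID}; {DataCap, IMEI}

Candidate keys of the original relation: {DeviceID}, {TowerID}.
In {Carrier, DataCap, DeviceID, IMEI, Region, SIM, TowerID}, {IMEI} is not a superkey ({IMEI}⁺ restricted to this set is {DataCap, IMEI}), so split on IMEI -> DataCap into {DataCap, IMEI} and {Carrier, DeviceID, IMEI, Region, SIM, TowerID}.
{DataCap, IMEI} has no BCNF violation.
{Carrier, DeviceID, IMEI, Region, SIM, TowerID} has no BCNF violation.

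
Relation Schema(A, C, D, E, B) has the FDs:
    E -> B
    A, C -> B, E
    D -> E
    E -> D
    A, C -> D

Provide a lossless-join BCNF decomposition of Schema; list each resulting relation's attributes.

{A, C, E}; {B, D, E}

Candidate key of the original relation: {A, C}.
In {A, B, C, D, E}, {E} is not a superkey ({E}⁺ restricted to this set is {B, D, E}), so split on E -> B, D into {B, D, E} and {A, C, E}.
{B, D, E} has no BCNF violation.
{A, C, E} has no BCNF violation.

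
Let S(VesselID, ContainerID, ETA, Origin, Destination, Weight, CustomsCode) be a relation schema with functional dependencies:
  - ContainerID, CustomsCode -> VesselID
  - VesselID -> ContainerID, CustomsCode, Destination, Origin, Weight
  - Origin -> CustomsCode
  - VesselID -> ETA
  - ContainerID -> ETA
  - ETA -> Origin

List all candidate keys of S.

{ContainerID}, {VesselID}

{ContainerID} is a candidate key since {ContainerID}⁺ = {ContainerID, CustomsCode, Destination, ETA, Origin, VesselID, Weight} covers every attribute.
{VesselID} is a candidate key since {VesselID}⁺ = {ContainerID, CustomsCode, Destination, ETA, Origin, VesselID, Weight} covers every attribute.
No proper subset of any of these is a key, and no other minimal superkey exists.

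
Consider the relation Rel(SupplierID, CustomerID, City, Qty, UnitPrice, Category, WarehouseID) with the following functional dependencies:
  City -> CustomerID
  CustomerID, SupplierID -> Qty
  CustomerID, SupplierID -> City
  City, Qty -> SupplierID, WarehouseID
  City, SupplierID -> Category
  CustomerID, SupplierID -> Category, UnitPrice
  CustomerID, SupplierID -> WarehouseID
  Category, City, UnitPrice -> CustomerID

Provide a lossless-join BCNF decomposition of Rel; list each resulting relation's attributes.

Candidate keys of the original relation: {City, Qty}, {City, SupplierID}, {CustomerID, SupplierID}.
{Category, City, CustomerID, Qty, SupplierID, UnitPrice, WarehouseID}: {City} determines {City, CustomerID} here but is not a superkey — split on City -> CustomerID, giving {City, CustomerID} and {Category, City, Qty, SupplierID, UnitPrice, WarehouseID}.
{City, CustomerID} is in BCNF.
{Category, City, Qty, SupplierID, UnitPrice, WarehouseID} is in BCNF.

{Category, City, Qty, SupplierID, UnitPrice, WarehouseID}; {City, CustomerID}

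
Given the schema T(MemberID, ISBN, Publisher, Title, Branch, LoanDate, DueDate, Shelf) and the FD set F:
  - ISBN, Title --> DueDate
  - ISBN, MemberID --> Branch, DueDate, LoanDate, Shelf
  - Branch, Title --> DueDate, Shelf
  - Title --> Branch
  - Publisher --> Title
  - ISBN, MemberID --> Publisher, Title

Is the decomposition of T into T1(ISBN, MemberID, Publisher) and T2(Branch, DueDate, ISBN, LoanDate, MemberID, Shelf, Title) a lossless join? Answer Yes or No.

Yes

T1 ∩ T2 = {ISBN, MemberID}; its closure under F is {Branch, DueDate, ISBN, LoanDate, MemberID, Publisher, Shelf, Title}.
T1 is contained in that closure, so T1 ∩ T2 --> T1 holds and the join is lossless.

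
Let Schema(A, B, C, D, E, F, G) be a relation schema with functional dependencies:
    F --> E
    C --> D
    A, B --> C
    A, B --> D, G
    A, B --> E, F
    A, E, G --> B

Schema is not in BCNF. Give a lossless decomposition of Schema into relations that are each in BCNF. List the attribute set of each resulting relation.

Candidate keys of the original relation: {A, B}, {A, E, G}, {A, F, G}.
Within {A, B, C, D, E, F, G}: {F}⁺ ∩ {A, B, C, D, E, F, G} = {E, F}, not the whole set, so F --> E violates BCNF; decompose into {E, F} and {A, B, C, D, F, G}.
{E, F} is in BCNF.
Within {A, B, C, D, F, G}: {C}⁺ ∩ {A, B, C, D, F, G} = {C, D}, not the whole set, so C --> D violates BCNF; decompose into {C, D} and {A, B, C, F, G}.
{C, D} is in BCNF.
{A, B, C, F, G} is in BCNF.

{A, B, C, F, G}; {C, D}; {E, F}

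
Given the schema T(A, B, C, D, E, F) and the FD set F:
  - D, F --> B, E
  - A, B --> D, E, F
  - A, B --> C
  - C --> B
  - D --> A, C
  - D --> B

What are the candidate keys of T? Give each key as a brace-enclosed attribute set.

{D} is a candidate key since {D}⁺ = {A, B, C, D, E, F} covers every attribute.
{A, B} is a candidate key since {A, B}⁺ = {A, B, C, D, E, F} covers every attribute.
{A, C} is a candidate key since {A, C}⁺ = {A, B, C, D, E, F} covers every attribute.
These are minimal and exhaustive — every other superkey contains one of them.

{A, B}, {A, C}, {D}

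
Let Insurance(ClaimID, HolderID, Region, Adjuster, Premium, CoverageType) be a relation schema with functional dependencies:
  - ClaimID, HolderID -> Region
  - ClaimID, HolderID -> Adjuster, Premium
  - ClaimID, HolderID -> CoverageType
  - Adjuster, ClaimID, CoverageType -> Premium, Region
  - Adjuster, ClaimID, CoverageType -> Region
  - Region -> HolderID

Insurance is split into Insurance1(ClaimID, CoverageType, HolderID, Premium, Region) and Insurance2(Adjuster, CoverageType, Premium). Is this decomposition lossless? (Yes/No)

No

Common attributes: {CoverageType, Premium}; their closure is {CoverageType, Premium}.
Insurance1 ⊄ {CoverageType, Premium} and Insurance2 ⊄ {CoverageType, Premium}, so the split is lossy.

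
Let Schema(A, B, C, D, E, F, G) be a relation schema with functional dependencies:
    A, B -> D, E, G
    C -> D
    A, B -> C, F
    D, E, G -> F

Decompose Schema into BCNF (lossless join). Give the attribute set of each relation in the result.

{A, B, C, E, G}; {C, D}; {C, E, F, G}

Candidate key of the original relation: {A, B}.
{A, B, C, D, E, F, G}: {C} determines {C, D} here but is not a superkey — split on C -> D, giving {C, D} and {A, B, C, E, F, G}.
{C, D} has no BCNF violation.
{A, B, C, E, F, G}: {C, E, G} determines {C, E, F, G} here but is not a superkey — split on C, E, G -> F, giving {C, E, F, G} and {A, B, C, E, G}.
{C, E, F, G} has no BCNF violation.
{A, B, C, E, G} has no BCNF violation.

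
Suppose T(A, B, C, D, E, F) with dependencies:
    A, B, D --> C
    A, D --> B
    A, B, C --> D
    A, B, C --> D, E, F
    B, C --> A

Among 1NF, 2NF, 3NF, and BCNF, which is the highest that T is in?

Candidate keys: {A, D}, {B, C}. Prime attributes: {A, B, C, D}.
The left-hand side of every FD is a superkey, so BCNF is satisfied.

BCNF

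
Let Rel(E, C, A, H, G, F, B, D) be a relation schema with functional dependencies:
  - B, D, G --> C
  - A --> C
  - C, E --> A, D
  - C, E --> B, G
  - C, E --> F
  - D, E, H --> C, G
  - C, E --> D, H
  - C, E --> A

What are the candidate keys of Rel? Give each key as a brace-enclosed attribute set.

{E} never appears on the right of any FD, so every key must include it.
{A, E}⁺ = {A, B, C, D, E, F, G, H}, which is every attribute, so {A, E} is a candidate key.
{C, E}⁺ = {A, B, C, D, E, F, G, H}, which is every attribute, so {C, E} is a candidate key.
{D, E, H}⁺ = {A, B, C, D, E, F, G, H}, which is every attribute, so {D, E, H} is a candidate key.
{B, D, E, G}⁺ = {A, B, C, D, E, F, G, H}, which is every attribute, so {B, D, E, G} is a candidate key.
Any other superkey properly contains one of these, so there are no further candidate keys.

{A, E}, {B, D, E, G}, {C, E}, {D, E, H}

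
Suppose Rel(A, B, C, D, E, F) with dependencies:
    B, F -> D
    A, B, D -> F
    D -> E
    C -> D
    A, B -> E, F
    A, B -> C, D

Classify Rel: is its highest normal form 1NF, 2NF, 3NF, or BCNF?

2NF

Candidate key: {A, B}. Prime attributes: {A, B}.
B, F -> D breaks BCNF: {B, F}⁺ = {B, D, E, F}, so {B, F} is not a superkey.
B, F -> D has non-prime {D} on the right and a non-superkey on the left, so 3NF fails.
Checking every proper subset of each key, none determines a non-prime attribute — 2NF is satisfied.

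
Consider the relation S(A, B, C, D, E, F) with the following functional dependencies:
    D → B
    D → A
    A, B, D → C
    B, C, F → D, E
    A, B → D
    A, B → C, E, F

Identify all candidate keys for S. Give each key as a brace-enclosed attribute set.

Closure of {D} is {A, B, C, D, E, F}, the whole schema; {D} is a candidate key.
Closure of {A, B} is {A, B, C, D, E, F}, the whole schema; {A, B} is a candidate key.
Closure of {B, C, F} is {A, B, C, D, E, F}, the whole schema; {B, C, F} is a candidate key.
Any other superkey properly contains one of these, so there are no further candidate keys.

{A, B}, {B, C, F}, {D}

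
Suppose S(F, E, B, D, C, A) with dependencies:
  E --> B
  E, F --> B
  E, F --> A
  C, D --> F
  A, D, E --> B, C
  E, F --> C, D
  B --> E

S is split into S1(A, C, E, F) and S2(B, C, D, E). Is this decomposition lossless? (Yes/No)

S1 ∩ S2 = {C, E}; its closure under F is {B, C, E}.
S1 ⊄ {B, C, E} and S2 ⊄ {B, C, E}, so the split is lossy.

No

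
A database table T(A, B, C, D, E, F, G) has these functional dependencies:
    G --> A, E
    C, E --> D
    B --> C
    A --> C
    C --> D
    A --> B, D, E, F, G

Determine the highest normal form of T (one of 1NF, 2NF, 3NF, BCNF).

Candidate keys: {A}, {G}. Prime attributes: {A, G}.
C, E --> D breaks BCNF: {C, E}⁺ = {C, D, E}, so {C, E} is not a superkey.
C, E --> D has non-prime {D} on the right and a non-superkey on the left, so 3NF fails.
Every candidate key is a single attribute, so no partial dependency is possible; 2NF holds.

2NF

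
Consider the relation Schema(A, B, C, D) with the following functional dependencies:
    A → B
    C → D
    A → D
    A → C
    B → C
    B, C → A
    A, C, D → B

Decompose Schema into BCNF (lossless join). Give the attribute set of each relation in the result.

Candidate keys of the original relation: {A}, {B}.
Within {A, B, C, D}: {C}⁺ ∩ {A, B, C, D} = {C, D}, not the whole set, so C → D violates BCNF; decompose into {C, D} and {A, B, C}.
{C, D} has no BCNF violation.
{A, B, C} has no BCNF violation.

{A, B, C}; {C, D}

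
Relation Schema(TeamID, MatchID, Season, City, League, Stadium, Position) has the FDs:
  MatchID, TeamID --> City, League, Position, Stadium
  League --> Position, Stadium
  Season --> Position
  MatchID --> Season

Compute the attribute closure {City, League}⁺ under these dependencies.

{City, League, Position, Stadium}

Start with {City, League}.
League --> Position, Stadium applies; add {Position, Stadium} → now {City, League, Position, Stadium}.
No further FD applies.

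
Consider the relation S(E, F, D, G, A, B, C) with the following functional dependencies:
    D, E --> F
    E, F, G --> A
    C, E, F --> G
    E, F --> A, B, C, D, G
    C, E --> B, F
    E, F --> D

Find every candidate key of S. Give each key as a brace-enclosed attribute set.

No FD produces {E}, so it must be in every candidate key.
{C, E}⁺ = {A, B, C, D, E, F, G}, which is every attribute, so {C, E} is a candidate key.
{D, E}⁺ = {A, B, C, D, E, F, G}, which is every attribute, so {D, E} is a candidate key.
{E, F}⁺ = {A, B, C, D, E, F, G}, which is every attribute, so {E, F} is a candidate key.
No proper subset of any of these is a key, and no other minimal superkey exists.

{C, E}, {D, E}, {E, F}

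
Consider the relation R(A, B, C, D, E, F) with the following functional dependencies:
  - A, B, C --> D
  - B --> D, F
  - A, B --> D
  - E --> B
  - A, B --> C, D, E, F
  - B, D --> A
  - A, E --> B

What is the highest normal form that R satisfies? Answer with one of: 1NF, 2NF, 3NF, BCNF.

Candidate keys: {B}, {E}. Prime attributes: {B, E}.
Every FD has a superkey on the left, so the relation is in BCNF.

BCNF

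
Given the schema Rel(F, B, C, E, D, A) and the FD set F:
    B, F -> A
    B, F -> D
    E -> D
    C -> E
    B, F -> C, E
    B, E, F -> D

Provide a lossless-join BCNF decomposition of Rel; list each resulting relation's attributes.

Candidate key of the original relation: {B, F}.
Within {A, B, C, D, E, F}: {E}⁺ ∩ {A, B, C, D, E, F} = {D, E}, not the whole set, so E -> D violates BCNF; decompose into {D, E} and {A, B, C, E, F}.
{D, E}: every determinant is a superkey — BCNF.
Within {A, B, C, E, F}: {C}⁺ ∩ {A, B, C, E, F} = {C, E}, not the whole set, so C -> E violates BCNF; decompose into {C, E} and {A, B, C, F}.
{C, E}: every determinant is a superkey — BCNF.
{A, B, C, F}: every determinant is a superkey — BCNF.

{A, B, C, F}; {C, E}; {D, E}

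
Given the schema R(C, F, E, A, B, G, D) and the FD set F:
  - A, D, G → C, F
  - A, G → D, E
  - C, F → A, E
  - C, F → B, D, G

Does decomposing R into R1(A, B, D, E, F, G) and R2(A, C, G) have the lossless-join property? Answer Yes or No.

The shared attributes are {A, G} and {A, G}⁺ = {A, B, C, D, E, F, G}.
Since R1 ⊆ {A, B, C, D, E, F, G}, the intersection is a superkey of R1; the decomposition is lossless.

Yes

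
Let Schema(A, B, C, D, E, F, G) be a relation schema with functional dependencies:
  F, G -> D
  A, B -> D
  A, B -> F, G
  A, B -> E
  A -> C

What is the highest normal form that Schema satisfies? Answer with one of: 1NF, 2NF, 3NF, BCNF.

Candidate key: {A, B}. Prime attributes: {A, B}.
For F, G -> D we have {F, G}⁺ = {D, F, G}; {F, G} is not a superkey, so BCNF fails.
Because {D} is non-prime and the left side of F, G -> D is not a superkey, the relation is not in 3NF.
Since {A} ⊂ {A, B} and {A}⁺ ⊇ {C} with {C} non-prime, there is a partial dependency; 2NF fails.

1NF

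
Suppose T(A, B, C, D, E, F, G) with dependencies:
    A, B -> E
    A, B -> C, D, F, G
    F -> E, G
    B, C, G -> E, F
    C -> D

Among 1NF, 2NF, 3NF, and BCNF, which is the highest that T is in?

Candidate key: {A, B}. Prime attributes: {A, B}.
F -> E, G: {F}⁺ = {E, F, G}, which is not all of the attributes, so the left side is not a superkey — BCNF is violated.
F -> E, G has non-prime {E, G} on the right and a non-superkey on the left, so 3NF fails.
No proper subset of a key has a non-prime attribute in its closure, so there is no partial dependency; 2NF holds.

2NF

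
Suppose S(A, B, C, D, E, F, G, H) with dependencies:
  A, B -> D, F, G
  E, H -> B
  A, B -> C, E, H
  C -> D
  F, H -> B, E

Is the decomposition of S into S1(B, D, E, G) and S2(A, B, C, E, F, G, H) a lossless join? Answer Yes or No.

The shared attributes are {B, E, G} and {B, E, G}⁺ = {B, E, G}.
The closure covers neither S1 nor S2 entirely; the join is not lossless.

No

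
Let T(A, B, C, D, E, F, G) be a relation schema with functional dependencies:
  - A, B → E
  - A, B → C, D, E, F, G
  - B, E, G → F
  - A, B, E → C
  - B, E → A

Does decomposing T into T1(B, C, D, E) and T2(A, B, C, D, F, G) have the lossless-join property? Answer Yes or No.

The shared attributes are {B, C, D} and {B, C, D}⁺ = {B, C, D}.
Neither T1 nor T2 is contained in that closure, so the decomposition is lossy.

No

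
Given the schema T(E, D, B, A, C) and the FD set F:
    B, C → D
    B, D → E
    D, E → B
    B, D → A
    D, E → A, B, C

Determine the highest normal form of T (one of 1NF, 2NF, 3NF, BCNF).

Candidate keys: {B, C}, {B, D}, {D, E}. Prime attributes: {B, C, D, E}.
The left-hand side of every FD is a superkey, so BCNF is satisfied.

BCNF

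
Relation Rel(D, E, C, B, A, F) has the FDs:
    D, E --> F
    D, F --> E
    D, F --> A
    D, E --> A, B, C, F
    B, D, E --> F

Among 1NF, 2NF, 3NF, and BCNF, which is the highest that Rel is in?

Candidate keys: {D, E}, {D, F}. Prime attributes: {D, E, F}.
The left-hand side of every FD is a superkey, so BCNF is satisfied.

BCNF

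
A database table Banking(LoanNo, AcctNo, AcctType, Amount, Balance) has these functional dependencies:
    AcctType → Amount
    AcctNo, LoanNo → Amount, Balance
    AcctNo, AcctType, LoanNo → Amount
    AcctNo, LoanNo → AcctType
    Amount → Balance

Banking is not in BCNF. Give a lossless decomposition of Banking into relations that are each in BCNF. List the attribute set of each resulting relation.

Candidate key of the original relation: {AcctNo, LoanNo}.
In {AcctNo, AcctType, Amount, Balance, LoanNo}, {AcctType} is not a superkey ({AcctType}⁺ restricted to this set is {AcctType, Amount, Balance}), so split on AcctType → Amount, Balance into {AcctType, Amount, Balance} and {AcctNo, AcctType, LoanNo}.
In {AcctType, Amount, Balance}, {Amount} is not a superkey ({Amount}⁺ restricted to this set is {Amount, Balance}), so split on Amount → Balance into {Amount, Balance} and {AcctType, Amount}.
{Amount, Balance} is in BCNF.
{AcctType, Amount} is in BCNF.
{AcctNo, AcctType, LoanNo} is in BCNF.

{AcctNo, AcctType, LoanNo}; {AcctType, Amount}; {Amount, Balance}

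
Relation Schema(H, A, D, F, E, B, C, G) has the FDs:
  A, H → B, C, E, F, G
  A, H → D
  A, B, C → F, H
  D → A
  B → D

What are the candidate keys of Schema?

{A, H}, {B, C}, {B, H}, {D, H}

{A, H}⁺ = {A, B, C, D, E, F, G, H} — all of the relation — so {A, H} is a candidate key.
{B, C}⁺ = {A, B, C, D, E, F, G, H} — all of the relation — so {B, C} is a candidate key.
{B, H}⁺ = {A, B, C, D, E, F, G, H} — all of the relation — so {B, H} is a candidate key.
{D, H}⁺ = {A, B, C, D, E, F, G, H} — all of the relation — so {D, H} is a candidate key.
Any other superkey properly contains one of these, so there are no further candidate keys.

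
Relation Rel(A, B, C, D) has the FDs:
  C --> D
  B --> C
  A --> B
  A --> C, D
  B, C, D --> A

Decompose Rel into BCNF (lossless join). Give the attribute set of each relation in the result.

{A, B, C}; {C, D}

Candidate keys of the original relation: {A}, {B}.
Within {A, B, C, D}: {C}⁺ ∩ {A, B, C, D} = {C, D}, not the whole set, so C --> D violates BCNF; decompose into {C, D} and {A, B, C}.
{C, D} is in BCNF.
{A, B, C} is in BCNF.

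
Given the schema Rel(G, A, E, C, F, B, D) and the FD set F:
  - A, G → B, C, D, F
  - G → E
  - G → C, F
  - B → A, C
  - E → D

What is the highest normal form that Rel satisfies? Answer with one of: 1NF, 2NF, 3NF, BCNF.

Candidate keys: {A, G}, {B, G}. Prime attributes: {A, B, G}.
G → E breaks BCNF: {G}⁺ = {C, D, E, F, G}, so {G} is not a superkey.
G → E determines the non-prime attribute {E} from a non-superkey — 3NF is violated.
{G} is a proper subset of the key {A, G}, and {G}⁺ contains the non-prime attributes {C, D, E, F} — a partial dependency, so 2NF is violated.

1NF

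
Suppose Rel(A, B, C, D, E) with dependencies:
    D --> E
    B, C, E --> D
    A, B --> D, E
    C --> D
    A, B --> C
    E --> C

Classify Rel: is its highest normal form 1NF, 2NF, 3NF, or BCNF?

2NF

Candidate key: {A, B}. Prime attributes: {A, B}.
D --> E breaks BCNF: {D}⁺ = {C, D, E}, so {D} is not a superkey.
Because {E} is non-prime and the left side of D --> E is not a superkey, the relation is not in 3NF.
No proper subset of a key has a non-prime attribute in its closure, so there is no partial dependency; 2NF holds.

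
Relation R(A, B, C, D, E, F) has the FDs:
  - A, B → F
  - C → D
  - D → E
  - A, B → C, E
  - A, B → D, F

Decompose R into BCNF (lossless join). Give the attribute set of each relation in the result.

{A, B, C, F}; {C, D}; {D, E}

Candidate key of the original relation: {A, B}.
In {A, B, C, D, E, F}, {C} is not a superkey ({C}⁺ restricted to this set is {C, D, E}), so split on C → D, E into {C, D, E} and {A, B, C, F}.
In {C, D, E}, {D} is not a superkey ({D}⁺ restricted to this set is {D, E}), so split on D → E into {D, E} and {C, D}.
{D, E}: every determinant is a superkey — BCNF.
{C, D}: every determinant is a superkey — BCNF.
{A, B, C, F}: every determinant is a superkey — BCNF.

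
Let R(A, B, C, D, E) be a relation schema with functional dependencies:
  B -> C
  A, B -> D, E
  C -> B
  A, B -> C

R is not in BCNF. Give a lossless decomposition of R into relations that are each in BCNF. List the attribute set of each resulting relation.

{A, B, D, E}; {B, C}

Candidate keys of the original relation: {A, B}, {A, C}.
In {A, B, C, D, E}, {B} is not a superkey ({B}⁺ restricted to this set is {B, C}), so split on B -> C into {B, C} and {A, B, D, E}.
{B, C} is in BCNF.
{A, B, D, E} is in BCNF.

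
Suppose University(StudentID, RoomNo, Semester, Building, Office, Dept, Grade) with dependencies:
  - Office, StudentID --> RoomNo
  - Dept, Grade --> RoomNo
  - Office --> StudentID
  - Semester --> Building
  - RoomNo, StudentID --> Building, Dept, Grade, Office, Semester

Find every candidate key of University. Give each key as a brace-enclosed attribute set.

{Office} is a candidate key since {Office}⁺ = {Building, Dept, Grade, Office, RoomNo, Semester, StudentID} covers every attribute.
{RoomNo, StudentID} is a candidate key since {RoomNo, StudentID}⁺ = {Building, Dept, Grade, Office, RoomNo, Semester, StudentID} covers every attribute.
{Dept, Grade, StudentID} is a candidate key since {Dept, Grade, StudentID}⁺ = {Building, Dept, Grade, Office, RoomNo, Semester, StudentID} covers every attribute.
Any other superkey properly contains one of these, so there are no further candidate keys.

{Dept, Grade, StudentID}, {Office}, {RoomNo, StudentID}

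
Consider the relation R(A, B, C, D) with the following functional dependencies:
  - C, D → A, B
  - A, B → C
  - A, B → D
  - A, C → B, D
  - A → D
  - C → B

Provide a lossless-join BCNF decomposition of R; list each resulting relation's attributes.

{A, C}; {A, D}; {B, C}

Candidate keys of the original relation: {A, B}, {A, C}, {C, D}.
In {A, B, C, D}, {A} is not a superkey ({A}⁺ restricted to this set is {A, D}), so split on A → D into {A, D} and {A, B, C}.
{A, D} is in BCNF.
In {A, B, C}, {C} is not a superkey ({C}⁺ restricted to this set is {B, C}), so split on C → B into {B, C} and {A, C}.
{B, C} is in BCNF.
{A, C} is in BCNF.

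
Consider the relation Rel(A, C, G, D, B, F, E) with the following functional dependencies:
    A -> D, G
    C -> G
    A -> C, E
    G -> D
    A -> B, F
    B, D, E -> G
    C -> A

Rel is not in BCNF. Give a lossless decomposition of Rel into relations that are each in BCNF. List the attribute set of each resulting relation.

{A, B, C, E, F, G}; {D, G}

Candidate keys of the original relation: {A}, {C}.
Within {A, B, C, D, E, F, G}: {G}⁺ ∩ {A, B, C, D, E, F, G} = {D, G}, not the whole set, so G -> D violates BCNF; decompose into {D, G} and {A, B, C, E, F, G}.
{D, G}: every determinant is a superkey — BCNF.
{A, B, C, E, F, G}: every determinant is a superkey — BCNF.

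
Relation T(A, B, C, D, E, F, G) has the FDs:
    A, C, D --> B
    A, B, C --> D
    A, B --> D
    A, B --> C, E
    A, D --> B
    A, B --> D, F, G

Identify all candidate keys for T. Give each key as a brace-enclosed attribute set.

{A} never appears on the right of any FD, so every key must include it.
{A, B}⁺ = {A, B, C, D, E, F, G}, which is every attribute, so {A, B} is a candidate key.
{A, D}⁺ = {A, B, C, D, E, F, G}, which is every attribute, so {A, D} is a candidate key.
These are minimal and exhaustive — every other superkey contains one of them.

{A, B}, {A, D}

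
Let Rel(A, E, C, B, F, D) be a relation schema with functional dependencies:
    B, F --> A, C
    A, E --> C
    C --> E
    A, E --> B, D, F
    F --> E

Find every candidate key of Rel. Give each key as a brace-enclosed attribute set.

{A, C}⁺ = {A, B, C, D, E, F}, which is every attribute, so {A, C} is a candidate key.
{A, E}⁺ = {A, B, C, D, E, F}, which is every attribute, so {A, E} is a candidate key.
{A, F}⁺ = {A, B, C, D, E, F}, which is every attribute, so {A, F} is a candidate key.
{B, F}⁺ = {A, B, C, D, E, F}, which is every attribute, so {B, F} is a candidate key.
Any other superkey properly contains one of these, so there are no further candidate keys.

{A, C}, {A, E}, {A, F}, {B, F}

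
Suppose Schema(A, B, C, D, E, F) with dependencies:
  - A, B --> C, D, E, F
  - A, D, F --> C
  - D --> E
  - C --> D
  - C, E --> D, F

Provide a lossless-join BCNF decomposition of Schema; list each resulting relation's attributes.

{A, B, D, F}; {A, C}; {C, D, F}; {D, E}

Candidate key of the original relation: {A, B}.
{A, B, C, D, E, F}: {A, D, F} determines {A, C, D, E, F} here but is not a superkey — split on A, D, F --> C, E, giving {A, C, D, E, F} and {A, B, D, F}.
{A, C, D, E, F}: {D} determines {D, E} here but is not a superkey — split on D --> E, giving {D, E} and {A, C, D, F}.
{D, E} has no BCNF violation.
{A, C, D, F}: {C} determines {C, D, F} here but is not a superkey — split on C --> D, F, giving {C, D, F} and {A, C}.
{C, D, F} has no BCNF violation.
{A, C} has no BCNF violation.
{A, B, D, F} has no BCNF violation.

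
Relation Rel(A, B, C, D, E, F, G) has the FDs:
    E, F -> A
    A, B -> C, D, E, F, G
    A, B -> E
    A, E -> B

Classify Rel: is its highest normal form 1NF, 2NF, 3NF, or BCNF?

BCNF

Candidate keys: {A, B}, {A, E}, {E, F}. Prime attributes: {A, B, E, F}.
Every FD has a superkey on the left, so the relation is in BCNF.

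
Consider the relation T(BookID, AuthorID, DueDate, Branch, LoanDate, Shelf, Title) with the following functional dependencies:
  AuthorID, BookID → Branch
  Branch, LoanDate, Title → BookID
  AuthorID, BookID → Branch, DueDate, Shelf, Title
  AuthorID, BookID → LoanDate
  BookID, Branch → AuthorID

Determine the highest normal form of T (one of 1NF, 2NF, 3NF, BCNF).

BCNF

Candidate keys: {AuthorID, BookID}, {BookID, Branch}, {Branch, LoanDate, Title}. Prime attributes: {AuthorID, BookID, Branch, LoanDate, Title}.
Each dependency's left side is a superkey — BCNF holds.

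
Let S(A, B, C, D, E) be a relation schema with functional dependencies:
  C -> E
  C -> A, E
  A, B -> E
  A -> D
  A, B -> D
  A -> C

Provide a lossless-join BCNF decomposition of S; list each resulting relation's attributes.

{A, C, D, E}; {B, C}

Candidate keys of the original relation: {A, B}, {B, C}.
Within {A, B, C, D, E}: {C}⁺ ∩ {A, B, C, D, E} = {A, C, D, E}, not the whole set, so C -> A, D, E violates BCNF; decompose into {A, C, D, E} and {B, C}.
{A, C, D, E} has no BCNF violation.
{B, C} has no BCNF violation.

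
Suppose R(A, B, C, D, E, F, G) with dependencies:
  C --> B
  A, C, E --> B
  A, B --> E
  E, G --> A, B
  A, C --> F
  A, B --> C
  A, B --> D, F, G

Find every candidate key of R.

{A, B}⁺ = {A, B, C, D, E, F, G}, which is every attribute, so {A, B} is a candidate key.
{A, C}⁺ = {A, B, C, D, E, F, G}, which is every attribute, so {A, C} is a candidate key.
{E, G}⁺ = {A, B, C, D, E, F, G}, which is every attribute, so {E, G} is a candidate key.
These are minimal and exhaustive — every other superkey contains one of them.

{A, B}, {A, C}, {E, G}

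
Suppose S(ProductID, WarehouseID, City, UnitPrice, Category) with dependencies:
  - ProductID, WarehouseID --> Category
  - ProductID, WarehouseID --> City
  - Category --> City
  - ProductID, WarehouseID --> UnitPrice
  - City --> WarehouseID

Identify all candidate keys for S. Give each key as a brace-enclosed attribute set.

Attributes never on any right-hand side: {ProductID} — every candidate key must contain it.
{Category, ProductID}⁺ = {Category, City, ProductID, UnitPrice, WarehouseID} — all of the relation — so {Category, ProductID} is a candidate key.
{City, ProductID}⁺ = {Category, City, ProductID, UnitPrice, WarehouseID} — all of the relation — so {City, ProductID} is a candidate key.
{ProductID, WarehouseID}⁺ = {Category, City, ProductID, UnitPrice, WarehouseID} — all of the relation — so {ProductID, WarehouseID} is a candidate key.
No proper subset of any of these is a key, and no other minimal superkey exists.

{Category, ProductID}, {City, ProductID}, {ProductID, WarehouseID}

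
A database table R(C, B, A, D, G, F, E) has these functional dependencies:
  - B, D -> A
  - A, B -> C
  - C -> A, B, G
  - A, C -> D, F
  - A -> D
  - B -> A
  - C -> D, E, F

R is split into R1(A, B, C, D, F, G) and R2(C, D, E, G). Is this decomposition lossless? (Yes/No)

Yes

R1 ∩ R2 = {C, D, G}; its closure under F is {A, B, C, D, E, F, G}.
This includes all of R1, so the common attributes are a superkey of R1 — the join is lossless.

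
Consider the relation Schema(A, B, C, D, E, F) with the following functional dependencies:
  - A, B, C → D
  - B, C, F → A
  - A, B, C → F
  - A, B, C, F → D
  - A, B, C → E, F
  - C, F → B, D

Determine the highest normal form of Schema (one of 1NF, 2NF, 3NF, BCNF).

BCNF

Candidate keys: {A, B, C}, {C, F}. Prime attributes: {A, B, C, F}.
Each dependency's left side is a superkey — BCNF holds.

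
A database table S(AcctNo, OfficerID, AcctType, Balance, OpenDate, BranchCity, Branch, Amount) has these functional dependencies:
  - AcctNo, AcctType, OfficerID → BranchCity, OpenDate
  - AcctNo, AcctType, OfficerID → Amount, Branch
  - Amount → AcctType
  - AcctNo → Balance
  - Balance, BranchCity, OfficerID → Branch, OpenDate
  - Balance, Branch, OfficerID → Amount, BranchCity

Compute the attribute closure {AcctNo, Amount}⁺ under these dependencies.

Start with {AcctNo, Amount}.
Amount → AcctType applies; add {AcctType} → now {AcctNo, AcctType, Amount}.
AcctNo → Balance applies; add {Balance} → now {AcctNo, AcctType, Amount, Balance}.
No further FD applies.

{AcctNo, AcctType, Amount, Balance}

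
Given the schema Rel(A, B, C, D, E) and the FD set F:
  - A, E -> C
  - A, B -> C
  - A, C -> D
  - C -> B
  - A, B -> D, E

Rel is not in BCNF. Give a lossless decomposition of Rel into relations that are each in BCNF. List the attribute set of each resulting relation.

{A, C, D, E}; {B, C}

Candidate keys of the original relation: {A, B}, {A, C}, {A, E}.
{A, B, C, D, E}: {C} determines {B, C} here but is not a superkey — split on C -> B, giving {B, C} and {A, C, D, E}.
{B, C}: every determinant is a superkey — BCNF.
{A, C, D, E}: every determinant is a superkey — BCNF.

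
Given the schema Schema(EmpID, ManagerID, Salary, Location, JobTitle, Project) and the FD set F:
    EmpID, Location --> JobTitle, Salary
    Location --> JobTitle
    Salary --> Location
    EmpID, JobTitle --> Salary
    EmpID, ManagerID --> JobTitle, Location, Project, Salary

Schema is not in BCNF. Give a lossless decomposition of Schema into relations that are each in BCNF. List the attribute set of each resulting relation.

Candidate key of the original relation: {EmpID, ManagerID}.
Within {EmpID, JobTitle, Location, ManagerID, Project, Salary}: {EmpID, Location}⁺ ∩ {EmpID, JobTitle, Location, ManagerID, Project, Salary} = {EmpID, JobTitle, Location, Salary}, not the whole set, so EmpID, Location --> JobTitle, Salary violates BCNF; decompose into {EmpID, JobTitle, Location, Salary} and {EmpID, Location, ManagerID, Project}.
Within {EmpID, JobTitle, Location, Salary}: {Location}⁺ ∩ {EmpID, JobTitle, Location, Salary} = {JobTitle, Location}, not the whole set, so Location --> JobTitle violates BCNF; decompose into {JobTitle, Location} and {EmpID, Location, Salary}.
{JobTitle, Location}: every determinant is a superkey — BCNF.
Within {EmpID, Location, Salary}: {Salary}⁺ ∩ {EmpID, Location, Salary} = {Location, Salary}, not the whole set, so Salary --> Location violates BCNF; decompose into {Location, Salary} and {EmpID, Salary}.
{Location, Salary}: every determinant is a superkey — BCNF.
{EmpID, Salary}: every determinant is a superkey — BCNF.
{EmpID, Location, ManagerID, Project}: every determinant is a superkey — BCNF.

{EmpID, Location, ManagerID, Project}; {EmpID, Salary}; {JobTitle, Location}; {Location, Salary}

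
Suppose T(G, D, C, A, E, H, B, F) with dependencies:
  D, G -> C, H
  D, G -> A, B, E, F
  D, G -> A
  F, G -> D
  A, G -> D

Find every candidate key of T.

No FD produces {G}, so it must be in every candidate key.
{A, G} is a candidate key since {A, G}⁺ = {A, B, C, D, E, F, G, H} covers every attribute.
{D, G} is a candidate key since {D, G}⁺ = {A, B, C, D, E, F, G, H} covers every attribute.
{F, G} is a candidate key since {F, G}⁺ = {A, B, C, D, E, F, G, H} covers every attribute.
No proper subset of any of these is a key, and no other minimal superkey exists.

{A, G}, {D, G}, {F, G}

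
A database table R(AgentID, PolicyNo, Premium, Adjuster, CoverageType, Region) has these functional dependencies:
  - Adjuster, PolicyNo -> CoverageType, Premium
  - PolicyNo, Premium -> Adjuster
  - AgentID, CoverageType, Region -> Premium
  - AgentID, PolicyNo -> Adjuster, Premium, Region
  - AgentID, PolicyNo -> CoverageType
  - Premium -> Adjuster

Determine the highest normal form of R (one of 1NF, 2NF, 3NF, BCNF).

Candidate key: {AgentID, PolicyNo}. Prime attributes: {AgentID, PolicyNo}.
For Adjuster, PolicyNo -> CoverageType, Premium we have {Adjuster, PolicyNo}⁺ = {Adjuster, CoverageType, PolicyNo, Premium}; {Adjuster, PolicyNo} is not a superkey, so BCNF fails.
Adjuster, PolicyNo -> CoverageType, Premium determines the non-prime attributes {CoverageType, Premium} from a non-superkey — 3NF is violated.
Checking every proper subset of each key, none determines a non-prime attribute — 2NF is satisfied.

2NF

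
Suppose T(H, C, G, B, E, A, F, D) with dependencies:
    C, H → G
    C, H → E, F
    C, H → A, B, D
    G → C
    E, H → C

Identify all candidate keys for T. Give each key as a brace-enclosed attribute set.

{C, H}, {E, H}, {G, H}

{H} never appears on the right of any FD, so every key must include it.
Closure of {C, H} is {A, B, C, D, E, F, G, H}, the whole schema; {C, H} is a candidate key.
Closure of {E, H} is {A, B, C, D, E, F, G, H}, the whole schema; {E, H} is a candidate key.
Closure of {G, H} is {A, B, C, D, E, F, G, H}, the whole schema; {G, H} is a candidate key.
These are minimal and exhaustive — every other superkey contains one of them.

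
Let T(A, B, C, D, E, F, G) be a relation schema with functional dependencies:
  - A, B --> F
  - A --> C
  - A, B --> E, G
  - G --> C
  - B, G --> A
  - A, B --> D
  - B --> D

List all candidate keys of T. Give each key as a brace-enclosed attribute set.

{A, B}, {B, G}

Attributes never on any right-hand side: {B} — every candidate key must contain it.
Closure of {A, B} is {A, B, C, D, E, F, G}, the whole schema; {A, B} is a candidate key.
Closure of {B, G} is {A, B, C, D, E, F, G}, the whole schema; {B, G} is a candidate key.
No proper subset of any of these is a key, and no other minimal superkey exists.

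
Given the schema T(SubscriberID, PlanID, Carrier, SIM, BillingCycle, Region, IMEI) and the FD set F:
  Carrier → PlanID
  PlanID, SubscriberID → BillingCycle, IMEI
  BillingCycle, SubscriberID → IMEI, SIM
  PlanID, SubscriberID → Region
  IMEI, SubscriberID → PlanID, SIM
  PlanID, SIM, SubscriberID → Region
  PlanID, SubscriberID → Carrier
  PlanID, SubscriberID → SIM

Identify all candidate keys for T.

{BillingCycle, SubscriberID}, {Carrier, SubscriberID}, {IMEI, SubscriberID}, {PlanID, SubscriberID}

Attributes never on any right-hand side: {SubscriberID} — every candidate key must contain it.
{BillingCycle, SubscriberID}⁺ = {BillingCycle, Carrier, IMEI, PlanID, Region, SIM, SubscriberID}, which is every attribute, so {BillingCycle, SubscriberID} is a candidate key.
{Carrier, SubscriberID}⁺ = {BillingCycle, Carrier, IMEI, PlanID, Region, SIM, SubscriberID}, which is every attribute, so {Carrier, SubscriberID} is a candidate key.
{IMEI, SubscriberID}⁺ = {BillingCycle, Carrier, IMEI, PlanID, Region, SIM, SubscriberID}, which is every attribute, so {IMEI, SubscriberID} is a candidate key.
{PlanID, SubscriberID}⁺ = {BillingCycle, Carrier, IMEI, PlanID, Region, SIM, SubscriberID}, which is every attribute, so {PlanID, SubscriberID} is a candidate key.
These are minimal and exhaustive — every other superkey contains one of them.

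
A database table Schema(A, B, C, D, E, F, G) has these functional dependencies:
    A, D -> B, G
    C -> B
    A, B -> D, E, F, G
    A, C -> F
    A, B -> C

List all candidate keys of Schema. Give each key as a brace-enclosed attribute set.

{A} never appears on the right of any FD, so every key must include it.
{A, B}⁺ = {A, B, C, D, E, F, G} — all of the relation — so {A, B} is a candidate key.
{A, C}⁺ = {A, B, C, D, E, F, G} — all of the relation — so {A, C} is a candidate key.
{A, D}⁺ = {A, B, C, D, E, F, G} — all of the relation — so {A, D} is a candidate key.
No proper subset of any of these is a key, and no other minimal superkey exists.

{A, B}, {A, C}, {A, D}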